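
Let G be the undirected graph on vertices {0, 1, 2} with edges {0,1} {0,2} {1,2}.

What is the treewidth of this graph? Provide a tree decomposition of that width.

With just one bag of size 3, the width is 3 − 1 = 2, so tw(G) ≤ 2. On the other hand G contains the 3-clique {0, 1, 2}. A clique must lie in a single bag of any decomposition, so no decomposition can have width below 2. Hence tw(G) = 2 exactly.

Treewidth 2.
Bags: B1 = {0, 1, 2}
Tree: (single bag)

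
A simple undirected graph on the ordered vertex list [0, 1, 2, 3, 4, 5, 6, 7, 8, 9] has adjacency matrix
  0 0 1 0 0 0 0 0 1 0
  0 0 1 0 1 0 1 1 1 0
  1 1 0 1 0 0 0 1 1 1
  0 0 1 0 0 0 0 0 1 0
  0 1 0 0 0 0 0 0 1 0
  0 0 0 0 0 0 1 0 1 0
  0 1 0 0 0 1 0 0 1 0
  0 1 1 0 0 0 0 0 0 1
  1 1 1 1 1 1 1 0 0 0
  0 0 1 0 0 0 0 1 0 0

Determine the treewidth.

2

A width-2 tree decomposition is:
Bags: B1 = {1, 4, 8}  B2 = {1, 2, 8}  B3 = {1, 6, 8}  B4 = {2, 3, 8}  B5 = {1, 2, 7}  B6 = {5, 6, 8}  B7 = {0, 2, 8}  B8 = {2, 7, 9}
Tree: B1–B2, B2–B3, B2–B4, B2–B5, B3–B6, B4–B7, B5–B8
The largest bag has 3 vertices, giving width 2; this decomposition certifies tw(G) ≤ 2. For the lower bound, the 3 vertices {0, 2, 8} are pairwise adjacent, and any tree decomposition puts a clique entirely inside one bag — forcing width ≥ 2. Therefore the treewidth is 2.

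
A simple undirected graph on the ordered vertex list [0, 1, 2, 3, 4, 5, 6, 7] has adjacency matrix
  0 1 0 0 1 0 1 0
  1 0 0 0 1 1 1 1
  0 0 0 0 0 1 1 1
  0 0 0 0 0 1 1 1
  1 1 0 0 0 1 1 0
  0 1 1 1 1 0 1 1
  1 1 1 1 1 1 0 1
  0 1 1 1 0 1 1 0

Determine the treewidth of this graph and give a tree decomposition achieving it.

Treewidth 3.
Bags: B1 = {3, 5, 6, 7}  B2 = {1, 5, 6, 7}  B3 = {1, 4, 5, 6}  B4 = {0, 1, 4, 6}  B5 = {2, 5, 6, 7}
Tree: B1–B2, B2–B3, B3–B4, B2–B5

The largest bag has 4 vertices, giving width 3; this decomposition certifies tw(G) ≤ 3. Conversely, {0, 1, 4, 6} is a clique of size 4, and the vertices of any clique must share a bag in every tree decomposition; so some bag has ≥ 4 vertices and tw(G) ≥ 3. Therefore the treewidth is 3.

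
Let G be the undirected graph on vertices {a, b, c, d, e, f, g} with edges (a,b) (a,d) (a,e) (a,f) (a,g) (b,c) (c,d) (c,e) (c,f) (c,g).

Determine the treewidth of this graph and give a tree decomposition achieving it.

Each bag holds 3 vertices, so the decomposition has width 2, which upper-bounds the treewidth. Since c–d–a–f–c is a cycle in G, G is not acyclic. Forests are exactly the graphs of treewidth ≤ 1, so tw(G) ≥ 2. The upper and lower bounds meet at 2, so that is the treewidth.

Treewidth 2.
Bags: B1 = {a, c, d}  B2 = {a, c, f}  B3 = {a, b, c}  B4 = {a, c, g}  B5 = {a, c, e}
Tree: B1–B2, B2–B3, B3–B4, B4–B5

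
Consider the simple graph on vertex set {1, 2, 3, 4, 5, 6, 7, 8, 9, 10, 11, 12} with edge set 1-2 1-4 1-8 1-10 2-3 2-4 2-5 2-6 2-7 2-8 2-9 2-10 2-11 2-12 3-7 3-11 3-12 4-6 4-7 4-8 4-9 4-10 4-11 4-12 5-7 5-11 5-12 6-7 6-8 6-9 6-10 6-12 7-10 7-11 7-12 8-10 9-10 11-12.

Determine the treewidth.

4

A width-4 tree decomposition is:
Bags: B1 = {2, 4, 6, 9, 10}  B2 = {2, 4, 6, 8, 10}  B3 = {2, 4, 6, 7, 10}  B4 = {1, 2, 4, 8, 10}  B5 = {2, 4, 6, 7, 12}  B6 = {2, 4, 7, 11, 12}  B7 = {2, 5, 7, 11, 12}  B8 = {2, 3, 7, 11, 12}
Tree: B1–B2, B1–B3, B2–B4, B3–B5, B5–B6, B6–B7, B6–B8
Each bag holds 5 vertices, so the decomposition has width 4, which upper-bounds the treewidth. Conversely, {2, 3, 7, 11, 12} is a clique of size 5, and the vertices of any clique must share a bag in every tree decomposition; so some bag has ≥ 5 vertices and tw(G) ≥ 4. The upper and lower bounds meet at 4, so that is the treewidth.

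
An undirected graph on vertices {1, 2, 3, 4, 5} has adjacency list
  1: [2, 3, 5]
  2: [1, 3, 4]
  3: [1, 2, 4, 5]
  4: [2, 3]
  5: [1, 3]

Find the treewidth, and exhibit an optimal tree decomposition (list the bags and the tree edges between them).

The largest bag has 3 vertices, giving width 2; this decomposition certifies tw(G) ≤ 2. For the lower bound, the 3 vertices {1, 2, 3} are pairwise adjacent, and any tree decomposition puts a clique entirely inside one bag — forcing width ≥ 2. Therefore the treewidth is 2.

Treewidth 2.
One such decomposition:
Bags: B1 = {1, 2, 3}  B2 = {1, 3, 5}  B3 = {2, 3, 4}
Tree: B1–B2, B1–B3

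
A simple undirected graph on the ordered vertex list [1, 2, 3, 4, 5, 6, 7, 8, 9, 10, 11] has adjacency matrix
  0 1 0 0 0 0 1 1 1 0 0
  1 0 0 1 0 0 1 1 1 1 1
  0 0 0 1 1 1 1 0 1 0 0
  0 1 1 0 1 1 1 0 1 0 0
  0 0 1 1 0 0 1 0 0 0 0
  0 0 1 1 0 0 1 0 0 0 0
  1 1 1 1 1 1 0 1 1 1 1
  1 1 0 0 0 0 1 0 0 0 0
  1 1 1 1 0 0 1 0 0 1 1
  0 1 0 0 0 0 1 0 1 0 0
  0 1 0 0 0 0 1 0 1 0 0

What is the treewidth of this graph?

A width-3 tree decomposition is:
Bags: B1 = {2, 4, 7, 9}  B2 = {1, 2, 7, 9}  B3 = {1, 2, 7, 8}  B4 = {3, 4, 7, 9}  B5 = {2, 7, 9, 10}  B6 = {3, 4, 6, 7}  B7 = {2, 7, 9, 11}  B8 = {3, 4, 5, 7}
Tree: B1–B2, B2–B3, B1–B4, B1–B5, B4–B6, B2–B7, B4–B8
Each bag holds 4 vertices, so the decomposition has width 3, which upper-bounds the treewidth. Conversely, {1, 2, 7, 8} is a clique of size 4, and the vertices of any clique must share a bag in every tree decomposition; so some bag has ≥ 4 vertices and tw(G) ≥ 3. The upper and lower bounds meet at 3, so that is the treewidth.

3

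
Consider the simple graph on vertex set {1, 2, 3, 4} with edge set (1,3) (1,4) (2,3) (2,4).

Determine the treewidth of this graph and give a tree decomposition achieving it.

Treewidth 2.
One such decomposition:
Bags: B1 = {2, 3, 4}  B2 = {1, 3, 4}
Tree: B1–B2

The largest bag has 3 vertices, giving width 2; this decomposition certifies tw(G) ≤ 2. The edges 3–2–4–1–3 form a cycle, so G is not a tree and its treewidth is at least 2. The upper and lower bounds meet at 2, so that is the treewidth.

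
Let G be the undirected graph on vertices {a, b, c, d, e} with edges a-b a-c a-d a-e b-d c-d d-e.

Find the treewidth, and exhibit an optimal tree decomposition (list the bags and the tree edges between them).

Treewidth 2.
One optimal decomposition is:
Bags: B1 = {a, c, d}  B2 = {a, d, e}  B3 = {a, b, d}
Tree: B1–B2, B2–B3

Every bag has size at most 3, so the width is 3 − 1 = 2 and tw(G) ≤ 2. Conversely, {a, d, e} is a clique of size 3, and the vertices of any clique must share a bag in every tree decomposition; so some bag has ≥ 3 vertices and tw(G) ≥ 2. Hence tw(G) = 2 exactly.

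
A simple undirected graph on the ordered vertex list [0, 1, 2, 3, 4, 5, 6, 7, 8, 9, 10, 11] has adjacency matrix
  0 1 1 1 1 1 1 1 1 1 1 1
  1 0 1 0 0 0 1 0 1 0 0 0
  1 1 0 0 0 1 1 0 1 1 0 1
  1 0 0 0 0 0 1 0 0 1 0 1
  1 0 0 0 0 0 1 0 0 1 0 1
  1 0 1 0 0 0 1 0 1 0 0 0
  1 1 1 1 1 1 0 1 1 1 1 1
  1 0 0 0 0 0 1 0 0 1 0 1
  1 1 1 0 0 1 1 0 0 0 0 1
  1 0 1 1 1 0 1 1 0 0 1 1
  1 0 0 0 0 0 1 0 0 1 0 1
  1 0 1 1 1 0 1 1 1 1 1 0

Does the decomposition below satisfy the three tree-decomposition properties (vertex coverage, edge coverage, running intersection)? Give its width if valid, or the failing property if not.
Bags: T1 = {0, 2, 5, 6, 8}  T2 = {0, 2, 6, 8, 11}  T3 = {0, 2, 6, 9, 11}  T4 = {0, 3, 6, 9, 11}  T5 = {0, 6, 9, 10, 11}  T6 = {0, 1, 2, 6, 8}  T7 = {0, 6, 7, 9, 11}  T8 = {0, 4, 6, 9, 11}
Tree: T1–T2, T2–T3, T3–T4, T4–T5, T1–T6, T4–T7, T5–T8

Yes; width 4.

Vertex coverage: the bags together contain {0, 1, 2, 3, 4, 5, 6, 7, 8, 9, 10, 11}, the full vertex set. Edge coverage: each edge of G has both endpoints in at least one bag. Running intersection: for every vertex, the bags containing it form a connected subtree. All three properties hold, so this is a valid tree decomposition of width max|bag| − 1 = 4, and hence tw(G) ≤ 4.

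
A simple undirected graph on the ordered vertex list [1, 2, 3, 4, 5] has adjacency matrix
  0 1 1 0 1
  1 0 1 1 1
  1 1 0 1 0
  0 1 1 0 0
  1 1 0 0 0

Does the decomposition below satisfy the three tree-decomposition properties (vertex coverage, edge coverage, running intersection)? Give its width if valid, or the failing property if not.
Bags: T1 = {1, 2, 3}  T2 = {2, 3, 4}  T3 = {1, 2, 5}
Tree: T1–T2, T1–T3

Yes; width 2.

Vertex coverage: the bags together contain {1, 2, 3, 4, 5}, the full vertex set. Edge coverage: each edge of G has both endpoints in at least one bag. Running intersection: for every vertex, the bags containing it form a connected subtree. All three properties hold, so this is a valid tree decomposition of width max|bag| − 1 = 2, and hence tw(G) ≤ 2.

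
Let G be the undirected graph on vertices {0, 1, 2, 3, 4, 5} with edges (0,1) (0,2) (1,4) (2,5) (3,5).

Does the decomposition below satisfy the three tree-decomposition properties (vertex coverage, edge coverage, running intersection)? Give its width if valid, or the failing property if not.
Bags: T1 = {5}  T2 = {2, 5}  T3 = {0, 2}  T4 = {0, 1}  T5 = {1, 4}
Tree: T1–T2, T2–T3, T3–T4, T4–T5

No — vertex 3 appears in no bag.

A tree decomposition must satisfy three properties: every vertex lies in some bag; for every edge, both endpoints lie together in some bag; and for every vertex, the bags containing it form a connected subtree. Here vertex 3 appears in no bag, so the decomposition is invalid.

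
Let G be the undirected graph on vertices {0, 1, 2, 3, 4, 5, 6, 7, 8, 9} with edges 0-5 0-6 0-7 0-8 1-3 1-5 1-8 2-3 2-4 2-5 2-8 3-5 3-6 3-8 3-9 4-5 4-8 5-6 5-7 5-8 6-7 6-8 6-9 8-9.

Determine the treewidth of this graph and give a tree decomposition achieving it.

Every bag has size at most 4, so the width is 4 − 1 = 3 and tw(G) ≤ 3. Conversely, {3, 6, 8, 9} is a clique of size 4, and the vertices of any clique must share a bag in every tree decomposition; so some bag has ≥ 4 vertices and tw(G) ≥ 3. Combining the bounds, tw(G) = 3.

Treewidth 3.
One optimal decomposition is:
Bags: B1 = {3, 6, 8, 9}  B2 = {3, 5, 6, 8}  B3 = {0, 5, 6, 8}  B4 = {1, 3, 5, 8}  B5 = {0, 5, 6, 7}  B6 = {2, 3, 5, 8}  B7 = {2, 4, 5, 8}
Tree: B1–B2, B2–B3, B2–B4, B3–B5, B2–B6, B6–B7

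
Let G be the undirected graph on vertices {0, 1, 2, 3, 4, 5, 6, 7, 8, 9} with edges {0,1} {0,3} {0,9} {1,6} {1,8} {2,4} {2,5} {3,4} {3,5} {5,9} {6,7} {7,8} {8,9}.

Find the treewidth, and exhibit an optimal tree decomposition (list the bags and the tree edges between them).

Treewidth 2.
One optimal decomposition is:
Bags: B1 = {6, 7, 8}  B2 = {1, 6, 8}  B3 = {1, 8, 9}  B4 = {0, 1, 9}  B5 = {0, 5, 9}  B6 = {0, 3, 5}  B7 = {2, 3, 5}  B8 = {2, 3, 4}
Tree: B1–B2, B2–B3, B3–B4, B4–B5, B5–B6, B6–B7, B7–B8

The largest bag has 3 vertices, giving width 2; this decomposition certifies tw(G) ≤ 2. For the lower bound, G contains the cycle 7–6–1–8–7, so G is not a forest; only forests have treewidth ≤ 1, hence tw(G) ≥ 2. Hence tw(G) = 2 exactly.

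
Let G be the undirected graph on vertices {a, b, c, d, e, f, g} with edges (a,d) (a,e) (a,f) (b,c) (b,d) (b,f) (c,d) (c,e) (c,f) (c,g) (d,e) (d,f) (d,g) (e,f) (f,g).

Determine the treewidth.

A width-3 tree decomposition is:
Bags: B1 = {c, d, f, g}  B2 = {c, d, e, f}  B3 = {a, d, e, f}  B4 = {b, c, d, f}
Tree: B1–B2, B2–B3, B1–B4
Each bag holds 4 vertices, so the decomposition has width 3, which upper-bounds the treewidth. On the other hand G contains the 4-clique {c, d, f, g}. A clique must lie in a single bag of any decomposition, so no decomposition can have width below 3. Hence tw(G) = 3 exactly.

3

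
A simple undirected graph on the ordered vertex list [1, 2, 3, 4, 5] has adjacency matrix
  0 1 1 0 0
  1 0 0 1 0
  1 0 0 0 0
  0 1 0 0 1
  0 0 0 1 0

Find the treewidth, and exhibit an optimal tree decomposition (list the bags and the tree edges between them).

Treewidth 1.
One optimal decomposition is:
Bags: B1 = {4, 5}  B2 = {2, 4}  B3 = {1, 2}  B4 = {1, 3}
Tree: B1–B2, B2–B3, B3–B4

Every bag has size at most 2, so the width is 2 − 1 = 1 and tw(G) ≤ 1. Since G has at least one edge (e.g. 5–4), it is not an edgeless graph, so tw(G) ≥ 1. The upper and lower bounds meet at 1, so that is the treewidth.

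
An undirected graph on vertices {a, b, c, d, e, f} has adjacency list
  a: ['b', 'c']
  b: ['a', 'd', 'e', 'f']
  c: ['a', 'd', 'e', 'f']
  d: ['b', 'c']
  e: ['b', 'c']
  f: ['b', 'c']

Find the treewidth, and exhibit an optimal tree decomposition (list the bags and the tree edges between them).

Every bag has size at most 3, so the width is 3 − 1 = 2 and tw(G) ≤ 2. The edges e–c–f–b–e form a cycle, so G is not a tree and its treewidth is at least 2. The upper and lower bounds meet at 2, so that is the treewidth.

Treewidth 2.
One optimal decomposition is:
Bags: B1 = {b, c, e}  B2 = {b, c, f}  B3 = {b, c, d}  B4 = {a, b, c}
Tree: B1–B2, B2–B3, B3–B4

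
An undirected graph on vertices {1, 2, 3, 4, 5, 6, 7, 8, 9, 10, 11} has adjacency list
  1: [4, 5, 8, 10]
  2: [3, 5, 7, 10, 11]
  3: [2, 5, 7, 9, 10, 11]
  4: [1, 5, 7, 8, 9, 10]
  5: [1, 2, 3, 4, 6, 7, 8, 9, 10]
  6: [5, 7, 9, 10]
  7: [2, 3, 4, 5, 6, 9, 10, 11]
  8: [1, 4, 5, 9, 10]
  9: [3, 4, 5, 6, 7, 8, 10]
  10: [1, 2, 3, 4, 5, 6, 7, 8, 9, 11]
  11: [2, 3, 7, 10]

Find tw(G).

A width-4 tree decomposition is:
Bags: B1 = {4, 5, 7, 9, 10}  B2 = {3, 5, 7, 9, 10}  B3 = {2, 3, 5, 7, 10}  B4 = {2, 3, 7, 10, 11}  B5 = {4, 5, 8, 9, 10}  B6 = {5, 6, 7, 9, 10}  B7 = {1, 4, 5, 8, 10}
Tree: B1–B2, B2–B3, B3–B4, B1–B5, B1–B6, B5–B7
The largest bag has 5 vertices, giving width 4; this decomposition certifies tw(G) ≤ 4. On the other hand G contains the 5-clique {2, 3, 7, 10, 11}. A clique must lie in a single bag of any decomposition, so no decomposition can have width below 4. Therefore the treewidth is 4.

4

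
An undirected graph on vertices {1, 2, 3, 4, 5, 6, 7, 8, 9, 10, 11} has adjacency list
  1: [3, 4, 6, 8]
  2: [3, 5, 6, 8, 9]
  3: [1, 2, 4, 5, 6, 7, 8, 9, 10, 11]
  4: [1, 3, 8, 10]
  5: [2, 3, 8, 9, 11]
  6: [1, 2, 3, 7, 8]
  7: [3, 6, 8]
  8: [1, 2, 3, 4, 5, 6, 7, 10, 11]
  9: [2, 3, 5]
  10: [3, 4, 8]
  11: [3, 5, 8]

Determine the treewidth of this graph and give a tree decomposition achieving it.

Each bag holds 4 vertices, so the decomposition has width 3, which upper-bounds the treewidth. Conversely, {1, 3, 4, 8} is a clique of size 4, and the vertices of any clique must share a bag in every tree decomposition; so some bag has ≥ 4 vertices and tw(G) ≥ 3. Combining the bounds, tw(G) = 3.

Treewidth 3.
Bags: B1 = {2, 3, 6, 8}  B2 = {1, 3, 6, 8}  B3 = {3, 6, 7, 8}  B4 = {2, 3, 5, 8}  B5 = {3, 5, 8, 11}  B6 = {1, 3, 4, 8}  B7 = {2, 3, 5, 9}  B8 = {3, 4, 8, 10}
Tree: B1–B2, B1–B3, B1–B4, B4–B5, B2–B6, B4–B7, B6–B8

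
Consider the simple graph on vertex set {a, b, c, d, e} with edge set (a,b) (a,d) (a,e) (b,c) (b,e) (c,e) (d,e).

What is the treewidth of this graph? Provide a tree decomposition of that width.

The largest bag has 3 vertices, giving width 2; this decomposition certifies tw(G) ≤ 2. For the lower bound, the 3 vertices {b, c, e} are pairwise adjacent, and any tree decomposition puts a clique entirely inside one bag — forcing width ≥ 2. Hence tw(G) = 2 exactly.

Treewidth 2.
One optimal decomposition is:
Bags: B1 = {a, d, e}  B2 = {a, b, e}  B3 = {b, c, e}
Tree: B1–B2, B2–B3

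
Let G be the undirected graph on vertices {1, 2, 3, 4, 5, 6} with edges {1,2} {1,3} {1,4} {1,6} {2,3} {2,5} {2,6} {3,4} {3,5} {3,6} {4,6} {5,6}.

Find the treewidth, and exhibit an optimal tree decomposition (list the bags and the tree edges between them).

Every bag has size at most 4, so the width is 4 − 1 = 3 and tw(G) ≤ 3. Conversely, {1, 2, 3, 6} is a clique of size 4, and the vertices of any clique must share a bag in every tree decomposition; so some bag has ≥ 4 vertices and tw(G) ≥ 3. Combining the bounds, tw(G) = 3.

Treewidth 3.
One such decomposition:
Bags: B1 = {2, 3, 5, 6}  B2 = {1, 2, 3, 6}  B3 = {1, 3, 4, 6}
Tree: B1–B2, B2–B3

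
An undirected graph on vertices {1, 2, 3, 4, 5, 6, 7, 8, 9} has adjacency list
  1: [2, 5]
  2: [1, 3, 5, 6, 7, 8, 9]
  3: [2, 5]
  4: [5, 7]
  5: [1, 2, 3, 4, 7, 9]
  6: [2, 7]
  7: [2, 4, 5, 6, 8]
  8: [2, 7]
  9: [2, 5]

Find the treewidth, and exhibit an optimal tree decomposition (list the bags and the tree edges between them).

Treewidth 2.
Bags: B1 = {2, 3, 5}  B2 = {2, 5, 7}  B3 = {2, 6, 7}  B4 = {1, 2, 5}  B5 = {4, 5, 7}  B6 = {2, 7, 8}  B7 = {2, 5, 9}
Tree: B1–B2, B2–B3, B2–B4, B2–B5, B2–B6, B2–B7

The largest bag has 3 vertices, giving width 2; this decomposition certifies tw(G) ≤ 2. Conversely, {2, 7, 8} is a clique of size 3, and the vertices of any clique must share a bag in every tree decomposition; so some bag has ≥ 3 vertices and tw(G) ≥ 2. Hence tw(G) = 2 exactly.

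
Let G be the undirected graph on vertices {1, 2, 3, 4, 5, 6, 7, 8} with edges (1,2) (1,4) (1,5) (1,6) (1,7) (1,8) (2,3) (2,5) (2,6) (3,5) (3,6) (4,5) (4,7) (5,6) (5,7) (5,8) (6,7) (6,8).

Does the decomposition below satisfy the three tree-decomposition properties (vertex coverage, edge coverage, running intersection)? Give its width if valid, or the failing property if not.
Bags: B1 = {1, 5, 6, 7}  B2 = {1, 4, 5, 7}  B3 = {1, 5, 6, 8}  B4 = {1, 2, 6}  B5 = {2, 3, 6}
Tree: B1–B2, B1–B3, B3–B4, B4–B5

No — edge (5,2) lies in no bag.

A tree decomposition must satisfy three properties: every vertex lies in some bag; for every edge, both endpoints lie together in some bag; and for every vertex, the bags containing it form a connected subtree. Here edge (5,2) lies in no bag, so the decomposition is invalid.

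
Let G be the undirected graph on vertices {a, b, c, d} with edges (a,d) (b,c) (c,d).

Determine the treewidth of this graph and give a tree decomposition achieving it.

Treewidth 1.
One optimal decomposition is:
Bags: B1 = {b, c}  B2 = {c, d}  B3 = {a, d}
Tree: B1–B2, B2–B3

The largest bag has 2 vertices, giving width 1; this decomposition certifies tw(G) ≤ 1. G has an edge, so its treewidth is at least 1. Therefore the treewidth is 1.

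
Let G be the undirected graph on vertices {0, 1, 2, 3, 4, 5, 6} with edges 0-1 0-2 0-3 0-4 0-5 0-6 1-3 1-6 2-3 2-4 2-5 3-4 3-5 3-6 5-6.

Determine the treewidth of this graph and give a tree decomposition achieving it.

The largest bag has 4 vertices, giving width 3; this decomposition certifies tw(G) ≤ 3. Conversely, {0, 1, 3, 6} is a clique of size 4, and the vertices of any clique must share a bag in every tree decomposition; so some bag has ≥ 4 vertices and tw(G) ≥ 3. Therefore the treewidth is 3.

Treewidth 3.
Bags: B1 = {0, 2, 3, 5}  B2 = {0, 3, 5, 6}  B3 = {0, 1, 3, 6}  B4 = {0, 2, 3, 4}
Tree: B1–B2, B2–B3, B1–B4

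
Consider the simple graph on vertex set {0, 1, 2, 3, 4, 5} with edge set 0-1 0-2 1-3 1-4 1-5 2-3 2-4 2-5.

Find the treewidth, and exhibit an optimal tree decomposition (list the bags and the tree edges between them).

Every bag has size at most 3, so the width is 3 − 1 = 2 and tw(G) ≤ 2. For the lower bound, G contains the cycle 2–5–1–4–2, so G is not a forest; only forests have treewidth ≤ 1, hence tw(G) ≥ 2. Therefore the treewidth is 2.

Treewidth 2.
One optimal decomposition is:
Bags: B1 = {1, 2, 5}  B2 = {1, 2, 4}  B3 = {0, 1, 2}  B4 = {1, 2, 3}
Tree: B1–B2, B2–B3, B3–B4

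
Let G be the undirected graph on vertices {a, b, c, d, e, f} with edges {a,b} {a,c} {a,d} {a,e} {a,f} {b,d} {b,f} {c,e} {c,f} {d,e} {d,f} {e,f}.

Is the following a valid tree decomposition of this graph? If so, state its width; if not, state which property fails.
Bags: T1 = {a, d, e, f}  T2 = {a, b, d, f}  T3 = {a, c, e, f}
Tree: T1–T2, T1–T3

Checking the three conditions: (i) the bags cover all of {a, b, c, d, e, f}; (ii) for each edge, some bag contains both endpoints; (iii) the bags containing any fixed vertex form a subtree. All hold, so the decomposition is valid with width 4 − 1 = 3.

Yes; width 3.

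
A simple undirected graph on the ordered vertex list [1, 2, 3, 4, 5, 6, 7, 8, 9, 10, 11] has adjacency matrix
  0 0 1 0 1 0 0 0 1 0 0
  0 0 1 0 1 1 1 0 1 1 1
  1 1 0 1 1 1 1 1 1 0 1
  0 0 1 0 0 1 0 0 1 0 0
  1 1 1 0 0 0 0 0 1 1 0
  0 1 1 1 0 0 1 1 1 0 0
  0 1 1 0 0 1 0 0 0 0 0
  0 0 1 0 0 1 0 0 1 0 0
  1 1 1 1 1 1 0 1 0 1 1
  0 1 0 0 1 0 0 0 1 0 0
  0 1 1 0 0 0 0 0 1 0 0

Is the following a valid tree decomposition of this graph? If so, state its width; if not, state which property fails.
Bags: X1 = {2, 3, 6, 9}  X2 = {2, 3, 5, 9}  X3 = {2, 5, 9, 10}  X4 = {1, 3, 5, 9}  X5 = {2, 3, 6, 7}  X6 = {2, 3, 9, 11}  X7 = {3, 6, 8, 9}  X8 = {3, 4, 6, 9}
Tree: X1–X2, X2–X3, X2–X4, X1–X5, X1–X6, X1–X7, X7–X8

Yes; width 3.

Every vertex of G appears in some bag (union = {1, 2, 3, 4, 5, 6, 7, 8, 9, 10, 11}); every edge is covered by a bag; and for each vertex v the set of bags containing v is connected in the bag tree. The decomposition is therefore valid. The largest bag has 4 vertices, so the width is 3.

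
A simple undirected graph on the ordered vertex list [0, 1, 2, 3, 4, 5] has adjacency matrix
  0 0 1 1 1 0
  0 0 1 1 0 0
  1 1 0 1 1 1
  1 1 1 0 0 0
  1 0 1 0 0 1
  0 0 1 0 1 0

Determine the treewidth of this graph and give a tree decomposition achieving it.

Every bag has size at most 3, so the width is 3 − 1 = 2 and tw(G) ≤ 2. For the lower bound, the 3 vertices {0, 2, 3} are pairwise adjacent, and any tree decomposition puts a clique entirely inside one bag — forcing width ≥ 2. Hence tw(G) = 2 exactly.

Treewidth 2.
One such decomposition:
Bags: B1 = {0, 2, 4}  B2 = {2, 4, 5}  B3 = {0, 2, 3}  B4 = {1, 2, 3}
Tree: B1–B2, B1–B3, B3–B4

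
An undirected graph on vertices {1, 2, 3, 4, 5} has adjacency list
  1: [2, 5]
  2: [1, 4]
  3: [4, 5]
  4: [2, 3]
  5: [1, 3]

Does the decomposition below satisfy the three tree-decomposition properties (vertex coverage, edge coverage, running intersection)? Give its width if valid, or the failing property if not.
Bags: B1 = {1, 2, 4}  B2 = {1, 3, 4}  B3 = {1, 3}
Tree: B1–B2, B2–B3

No — vertex 5 appears in no bag.

A tree decomposition must satisfy three properties: every vertex lies in some bag; for every edge, both endpoints lie together in some bag; and for every vertex, the bags containing it form a connected subtree. Here vertex 5 appears in no bag, so the decomposition is invalid.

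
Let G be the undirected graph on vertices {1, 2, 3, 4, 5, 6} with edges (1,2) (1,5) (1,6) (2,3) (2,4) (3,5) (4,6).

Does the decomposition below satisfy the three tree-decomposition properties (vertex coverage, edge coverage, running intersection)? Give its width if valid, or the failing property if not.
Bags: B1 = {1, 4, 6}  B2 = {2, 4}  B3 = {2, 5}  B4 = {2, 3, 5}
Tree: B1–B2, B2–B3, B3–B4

A tree decomposition must satisfy three properties: every vertex lies in some bag; for every edge, both endpoints lie together in some bag; and for every vertex, the bags containing it form a connected subtree. Here edge (1,2) lies in no bag, so the decomposition is invalid.

No — edge (1,2) lies in no bag.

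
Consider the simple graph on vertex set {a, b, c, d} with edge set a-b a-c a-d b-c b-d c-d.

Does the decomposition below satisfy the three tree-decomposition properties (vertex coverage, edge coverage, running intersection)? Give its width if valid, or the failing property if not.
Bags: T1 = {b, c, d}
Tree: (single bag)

A tree decomposition must satisfy three properties: every vertex lies in some bag; for every edge, both endpoints lie together in some bag; and for every vertex, the bags containing it form a connected subtree. Here vertex a appears in no bag, so the decomposition is invalid.

No — vertex a appears in no bag.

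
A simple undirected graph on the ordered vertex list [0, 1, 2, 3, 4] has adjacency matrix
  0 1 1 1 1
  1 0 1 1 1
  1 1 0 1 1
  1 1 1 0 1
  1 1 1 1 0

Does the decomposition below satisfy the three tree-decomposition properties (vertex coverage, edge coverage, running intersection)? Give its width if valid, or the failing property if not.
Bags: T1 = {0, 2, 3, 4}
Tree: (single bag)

No — vertex 1 appears in no bag.

A tree decomposition must satisfy three properties: every vertex lies in some bag; for every edge, both endpoints lie together in some bag; and for every vertex, the bags containing it form a connected subtree. Here vertex 1 appears in no bag, so the decomposition is invalid.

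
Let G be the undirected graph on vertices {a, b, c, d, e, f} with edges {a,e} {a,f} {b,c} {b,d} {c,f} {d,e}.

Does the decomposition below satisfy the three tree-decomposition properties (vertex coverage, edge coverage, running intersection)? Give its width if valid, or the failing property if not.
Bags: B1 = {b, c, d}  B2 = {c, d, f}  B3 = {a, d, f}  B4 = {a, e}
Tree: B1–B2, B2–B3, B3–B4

A tree decomposition must satisfy three properties: every vertex lies in some bag; for every edge, both endpoints lie together in some bag; and for every vertex, the bags containing it form a connected subtree. Here edge (d,e) lies in no bag, so the decomposition is invalid.

No — edge (d,e) lies in no bag.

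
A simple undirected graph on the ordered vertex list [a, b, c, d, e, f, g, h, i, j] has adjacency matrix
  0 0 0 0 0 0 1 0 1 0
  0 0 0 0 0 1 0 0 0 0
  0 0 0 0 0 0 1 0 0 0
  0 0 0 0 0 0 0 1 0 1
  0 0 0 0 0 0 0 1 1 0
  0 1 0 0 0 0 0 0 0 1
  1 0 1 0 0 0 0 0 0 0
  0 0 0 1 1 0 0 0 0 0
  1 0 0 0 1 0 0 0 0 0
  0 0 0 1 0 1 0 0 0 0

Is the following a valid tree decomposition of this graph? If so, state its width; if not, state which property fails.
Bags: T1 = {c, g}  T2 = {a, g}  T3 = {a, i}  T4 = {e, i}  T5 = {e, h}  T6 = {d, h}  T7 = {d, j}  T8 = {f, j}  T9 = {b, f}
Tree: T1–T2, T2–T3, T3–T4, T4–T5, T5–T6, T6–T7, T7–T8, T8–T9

Yes; width 1.

Checking the three conditions: (i) the bags cover all of {a, b, c, d, e, f, g, h, i, j}; (ii) for each edge, some bag contains both endpoints; (iii) the bags containing any fixed vertex form a subtree. All hold, so the decomposition is valid with width 2 − 1 = 1.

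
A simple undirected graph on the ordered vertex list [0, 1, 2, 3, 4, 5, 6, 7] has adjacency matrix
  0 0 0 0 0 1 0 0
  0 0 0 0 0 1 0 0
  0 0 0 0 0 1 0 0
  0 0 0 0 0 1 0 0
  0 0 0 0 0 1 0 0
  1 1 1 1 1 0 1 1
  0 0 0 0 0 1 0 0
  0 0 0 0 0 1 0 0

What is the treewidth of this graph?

1

A width-1 tree decomposition is:
Bags: B1 = {3, 5}  B2 = {0, 5}  B3 = {4, 5}  B4 = {2, 5}  B5 = {5, 6}  B6 = {5, 7}  B7 = {1, 5}
Tree: B1–B2, B2–B3, B1–B4, B3–B5, B4–B6, B1–B7
Every bag has size at most 2, so the width is 2 − 1 = 1 and tw(G) ≤ 1. Any graph with an edge has treewidth ≥ 1, and G has the edge 3–5. Combining the bounds, tw(G) = 1.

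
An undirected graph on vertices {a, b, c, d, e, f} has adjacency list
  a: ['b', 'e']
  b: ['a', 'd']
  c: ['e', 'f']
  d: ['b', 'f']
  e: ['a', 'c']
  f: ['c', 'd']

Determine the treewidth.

A width-2 tree decomposition is:
Bags: B1 = {b, d, f}  B2 = {b, c, f}  B3 = {b, c, e}  B4 = {a, b, e}
Tree: B1–B2, B2–B3, B3–B4
Every bag has size at most 3, so the width is 3 − 1 = 2 and tw(G) ≤ 2. Since b–d–f–c–e–a–b is a cycle in G, G is not acyclic. Forests are exactly the graphs of treewidth ≤ 1, so tw(G) ≥ 2. The upper and lower bounds meet at 2, so that is the treewidth.

2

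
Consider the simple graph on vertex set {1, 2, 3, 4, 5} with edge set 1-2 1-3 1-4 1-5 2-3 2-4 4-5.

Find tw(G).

2

A width-2 tree decomposition is:
Bags: B1 = {1, 2, 4}  B2 = {1, 2, 3}  B3 = {1, 4, 5}
Tree: B1–B2, B1–B3
Each bag holds 3 vertices, so the decomposition has width 2, which upper-bounds the treewidth. On the other hand G contains the 3-clique {1, 2, 3}. A clique must lie in a single bag of any decomposition, so no decomposition can have width below 2. Hence tw(G) = 2 exactly.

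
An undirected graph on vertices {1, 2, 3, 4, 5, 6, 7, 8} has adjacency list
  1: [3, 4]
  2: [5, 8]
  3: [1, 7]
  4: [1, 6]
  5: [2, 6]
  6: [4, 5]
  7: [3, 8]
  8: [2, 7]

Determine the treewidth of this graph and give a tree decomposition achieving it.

Each bag holds 3 vertices, so the decomposition has width 2, which upper-bounds the treewidth. The edges 5–6–4–1–3–7–8–2–5 form a cycle, so G is not a tree and its treewidth is at least 2. Combining the bounds, tw(G) = 2.

Treewidth 2.
One such decomposition:
Bags: B1 = {4, 5, 6}  B2 = {1, 4, 5}  B3 = {1, 3, 5}  B4 = {3, 5, 7}  B5 = {5, 7, 8}  B6 = {2, 5, 8}
Tree: B1–B2, B2–B3, B3–B4, B4–B5, B5–B6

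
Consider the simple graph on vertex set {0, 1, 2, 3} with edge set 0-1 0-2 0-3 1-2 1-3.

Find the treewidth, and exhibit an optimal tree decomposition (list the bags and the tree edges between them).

Treewidth 2.
Bags: B1 = {0, 1, 2}  B2 = {0, 1, 3}
Tree: B1–B2

Every bag has size at most 3, so the width is 3 − 1 = 2 and tw(G) ≤ 2. On the other hand G contains the 3-clique {0, 1, 2}. A clique must lie in a single bag of any decomposition, so no decomposition can have width below 2. Combining the bounds, tw(G) = 2.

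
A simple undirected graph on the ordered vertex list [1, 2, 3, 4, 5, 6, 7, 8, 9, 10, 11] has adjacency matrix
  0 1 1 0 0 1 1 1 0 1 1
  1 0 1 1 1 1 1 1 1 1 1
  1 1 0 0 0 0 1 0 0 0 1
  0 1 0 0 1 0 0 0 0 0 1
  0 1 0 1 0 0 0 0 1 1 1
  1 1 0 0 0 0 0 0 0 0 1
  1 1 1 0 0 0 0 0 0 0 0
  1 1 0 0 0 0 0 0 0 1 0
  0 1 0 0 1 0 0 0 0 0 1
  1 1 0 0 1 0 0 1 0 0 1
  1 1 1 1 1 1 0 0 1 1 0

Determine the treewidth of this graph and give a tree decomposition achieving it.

Every bag has size at most 4, so the width is 4 − 1 = 3 and tw(G) ≤ 3. Conversely, {1, 2, 8, 10} is a clique of size 4, and the vertices of any clique must share a bag in every tree decomposition; so some bag has ≥ 4 vertices and tw(G) ≥ 3. Therefore the treewidth is 3.

Treewidth 3.
Bags: B1 = {1, 2, 3, 7}  B2 = {1, 2, 3, 11}  B3 = {1, 2, 10, 11}  B4 = {2, 5, 10, 11}  B5 = {2, 5, 9, 11}  B6 = {2, 4, 5, 11}  B7 = {1, 2, 6, 11}  B8 = {1, 2, 8, 10}
Tree: B1–B2, B2–B3, B3–B4, B4–B5, B5–B6, B2–B7, B3–B8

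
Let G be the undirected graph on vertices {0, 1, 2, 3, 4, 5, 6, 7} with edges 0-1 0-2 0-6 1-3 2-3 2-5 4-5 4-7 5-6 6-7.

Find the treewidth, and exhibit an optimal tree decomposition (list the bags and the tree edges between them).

Treewidth 2.
One optimal decomposition is:
Bags: B1 = {4, 5, 7}  B2 = {5, 6, 7}  B3 = {2, 5, 6}  B4 = {0, 2, 6}  B5 = {0, 2, 3}  B6 = {0, 1, 3}
Tree: B1–B2, B2–B3, B3–B4, B4–B5, B5–B6

The largest bag has 3 vertices, giving width 2; this decomposition certifies tw(G) ≤ 2. Since 4–7–6–5–4 is a cycle in G, G is not acyclic. Forests are exactly the graphs of treewidth ≤ 1, so tw(G) ≥ 2. Hence tw(G) = 2 exactly.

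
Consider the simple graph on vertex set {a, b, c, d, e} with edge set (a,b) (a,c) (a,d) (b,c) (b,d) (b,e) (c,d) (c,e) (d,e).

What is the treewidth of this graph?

3

A width-3 tree decomposition is:
Bags: B1 = {a, b, c, d}  B2 = {b, c, d, e}
Tree: B1–B2
Each bag holds 4 vertices, so the decomposition has width 3, which upper-bounds the treewidth. Conversely, {b, c, d, e} is a clique of size 4, and the vertices of any clique must share a bag in every tree decomposition; so some bag has ≥ 4 vertices and tw(G) ≥ 3. The upper and lower bounds meet at 3, so that is the treewidth.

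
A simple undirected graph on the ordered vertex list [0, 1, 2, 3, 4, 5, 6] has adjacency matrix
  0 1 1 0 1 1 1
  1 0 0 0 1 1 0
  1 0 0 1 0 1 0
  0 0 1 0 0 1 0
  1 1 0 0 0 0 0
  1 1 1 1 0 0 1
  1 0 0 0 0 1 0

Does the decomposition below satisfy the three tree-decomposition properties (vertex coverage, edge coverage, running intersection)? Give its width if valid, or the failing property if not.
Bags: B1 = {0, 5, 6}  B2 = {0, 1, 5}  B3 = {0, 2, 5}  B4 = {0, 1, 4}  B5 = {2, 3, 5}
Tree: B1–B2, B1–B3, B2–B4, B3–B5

Vertex coverage: the bags together contain {0, 1, 2, 3, 4, 5, 6}, the full vertex set. Edge coverage: each edge of G has both endpoints in at least one bag. Running intersection: for every vertex, the bags containing it form a connected subtree. All three properties hold, so this is a valid tree decomposition of width max|bag| − 1 = 2, and hence tw(G) ≤ 2.

Yes; width 2.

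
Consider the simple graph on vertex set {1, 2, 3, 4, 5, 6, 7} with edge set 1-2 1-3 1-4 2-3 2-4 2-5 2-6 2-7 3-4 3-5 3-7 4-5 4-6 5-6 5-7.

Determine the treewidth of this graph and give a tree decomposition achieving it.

Treewidth 3.
One optimal decomposition is:
Bags: B1 = {2, 3, 4, 5}  B2 = {2, 3, 5, 7}  B3 = {1, 2, 3, 4}  B4 = {2, 4, 5, 6}
Tree: B1–B2, B1–B3, B1–B4

The largest bag has 4 vertices, giving width 3; this decomposition certifies tw(G) ≤ 3. For the lower bound, the 4 vertices {1, 2, 3, 4} are pairwise adjacent, and any tree decomposition puts a clique entirely inside one bag — forcing width ≥ 3. Hence tw(G) = 3 exactly.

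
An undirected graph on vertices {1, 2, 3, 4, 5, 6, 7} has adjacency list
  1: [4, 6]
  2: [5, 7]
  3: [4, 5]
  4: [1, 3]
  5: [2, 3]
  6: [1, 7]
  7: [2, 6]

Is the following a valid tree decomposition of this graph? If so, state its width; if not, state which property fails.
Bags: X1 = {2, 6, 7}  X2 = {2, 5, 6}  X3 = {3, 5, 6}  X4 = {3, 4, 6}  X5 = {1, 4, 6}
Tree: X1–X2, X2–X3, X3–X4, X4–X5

Yes; width 2.

Checking the three conditions: (i) the bags cover all of {1, 2, 3, 4, 5, 6, 7}; (ii) for each edge, some bag contains both endpoints; (iii) the bags containing any fixed vertex form a subtree. All hold, so the decomposition is valid with width 3 − 1 = 2.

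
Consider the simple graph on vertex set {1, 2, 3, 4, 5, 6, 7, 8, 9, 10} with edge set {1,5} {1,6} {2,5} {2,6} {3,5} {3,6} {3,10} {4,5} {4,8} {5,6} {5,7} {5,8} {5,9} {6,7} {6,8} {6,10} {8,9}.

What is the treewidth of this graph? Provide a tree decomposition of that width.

Every bag has size at most 3, so the width is 3 − 1 = 2 and tw(G) ≤ 2. On the other hand G contains the 3-clique {3, 6, 10}. A clique must lie in a single bag of any decomposition, so no decomposition can have width below 2. The upper and lower bounds meet at 2, so that is the treewidth.

Treewidth 2.
Bags: B1 = {5, 6, 8}  B2 = {5, 6, 7}  B3 = {3, 5, 6}  B4 = {2, 5, 6}  B5 = {5, 8, 9}  B6 = {4, 5, 8}  B7 = {1, 5, 6}  B8 = {3, 6, 10}
Tree: B1–B2, B2–B3, B3–B4, B1–B5, B5–B6, B4–B7, B3–B8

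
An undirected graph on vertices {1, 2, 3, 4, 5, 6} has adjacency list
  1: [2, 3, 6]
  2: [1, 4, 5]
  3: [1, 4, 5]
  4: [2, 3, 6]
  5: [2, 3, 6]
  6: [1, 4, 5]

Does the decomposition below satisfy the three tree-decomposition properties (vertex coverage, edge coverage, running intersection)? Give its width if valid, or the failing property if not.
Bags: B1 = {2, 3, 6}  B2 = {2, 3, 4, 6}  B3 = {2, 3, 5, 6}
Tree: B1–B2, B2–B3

No — vertex 1 appears in no bag.

A tree decomposition must satisfy three properties: every vertex lies in some bag; for every edge, both endpoints lie together in some bag; and for every vertex, the bags containing it form a connected subtree. Here vertex 1 appears in no bag, so the decomposition is invalid.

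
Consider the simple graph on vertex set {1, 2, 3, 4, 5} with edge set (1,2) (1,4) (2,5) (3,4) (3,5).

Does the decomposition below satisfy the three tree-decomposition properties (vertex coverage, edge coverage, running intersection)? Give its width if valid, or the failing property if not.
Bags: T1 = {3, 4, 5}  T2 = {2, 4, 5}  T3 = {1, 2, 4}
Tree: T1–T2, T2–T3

Vertex coverage: the bags together contain {1, 2, 3, 4, 5}, the full vertex set. Edge coverage: each edge of G has both endpoints in at least one bag. Running intersection: for every vertex, the bags containing it form a connected subtree. All three properties hold, so this is a valid tree decomposition of width max|bag| − 1 = 2, and hence tw(G) ≤ 2.

Yes; width 2.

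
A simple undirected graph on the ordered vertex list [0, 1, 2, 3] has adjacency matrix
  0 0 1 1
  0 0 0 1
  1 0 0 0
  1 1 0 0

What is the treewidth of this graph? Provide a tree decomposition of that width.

Treewidth 1.
One such decomposition:
Bags: B1 = {0, 3}  B2 = {0, 2}  B3 = {1, 3}
Tree: B1–B2, B1–B3

The largest bag has 2 vertices, giving width 1; this decomposition certifies tw(G) ≤ 1. G has an edge, so its treewidth is at least 1. Hence tw(G) = 1 exactly.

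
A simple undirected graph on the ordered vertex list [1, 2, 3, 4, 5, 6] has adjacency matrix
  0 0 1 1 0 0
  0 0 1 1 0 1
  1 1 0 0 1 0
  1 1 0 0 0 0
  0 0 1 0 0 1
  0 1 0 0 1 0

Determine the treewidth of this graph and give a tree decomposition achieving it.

Treewidth 2.
One such decomposition:
Bags: B1 = {1, 3, 4}  B2 = {2, 3, 4}  B3 = {2, 3, 5}  B4 = {2, 5, 6}
Tree: B1–B2, B2–B3, B3–B4

Every bag has size at most 3, so the width is 3 − 1 = 2 and tw(G) ≤ 2. For the lower bound, G contains the cycle 1–4–2–3–1, so G is not a forest; only forests have treewidth ≤ 1, hence tw(G) ≥ 2. Therefore the treewidth is 2.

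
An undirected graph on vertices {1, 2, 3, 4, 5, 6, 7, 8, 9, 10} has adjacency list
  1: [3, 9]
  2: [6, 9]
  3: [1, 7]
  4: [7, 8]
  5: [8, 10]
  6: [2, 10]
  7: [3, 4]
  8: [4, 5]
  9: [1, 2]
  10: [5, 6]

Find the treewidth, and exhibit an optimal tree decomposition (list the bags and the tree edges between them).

Treewidth 2.
One such decomposition:
Bags: B1 = {3, 4, 7}  B2 = {3, 4, 8}  B3 = {3, 5, 8}  B4 = {3, 5, 10}  B5 = {3, 6, 10}  B6 = {2, 3, 6}  B7 = {2, 3, 9}  B8 = {1, 3, 9}
Tree: B1–B2, B2–B3, B3–B4, B4–B5, B5–B6, B6–B7, B7–B8

Every bag has size at most 3, so the width is 3 − 1 = 2 and tw(G) ≤ 2. Since 3–7–4–8–5–10–6–2–9–1–3 is a cycle in G, G is not acyclic. Forests are exactly the graphs of treewidth ≤ 1, so tw(G) ≥ 2. Combining the bounds, tw(G) = 2.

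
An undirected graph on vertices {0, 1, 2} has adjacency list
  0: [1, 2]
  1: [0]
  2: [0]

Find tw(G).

A width-1 tree decomposition is:
Bags: B1 = {0, 1}  B2 = {0, 2}
Tree: B1–B2
Each bag holds 2 vertices, so the decomposition has width 1, which upper-bounds the treewidth. Any graph with an edge has treewidth ≥ 1, and G has the edge 1–0. Hence tw(G) = 1 exactly.

1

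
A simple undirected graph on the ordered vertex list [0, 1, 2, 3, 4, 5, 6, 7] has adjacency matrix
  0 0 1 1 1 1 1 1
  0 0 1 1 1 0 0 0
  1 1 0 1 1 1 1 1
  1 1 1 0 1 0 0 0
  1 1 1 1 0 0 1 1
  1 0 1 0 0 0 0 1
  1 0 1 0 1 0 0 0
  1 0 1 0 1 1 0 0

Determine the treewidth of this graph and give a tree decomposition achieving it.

Treewidth 3.
One such decomposition:
Bags: B1 = {0, 2, 3, 4}  B2 = {0, 2, 4, 6}  B3 = {1, 2, 3, 4}  B4 = {0, 2, 4, 7}  B5 = {0, 2, 5, 7}
Tree: B1–B2, B1–B3, B1–B4, B4–B5

Each bag holds 4 vertices, so the decomposition has width 3, which upper-bounds the treewidth. On the other hand G contains the 4-clique {0, 2, 3, 4}. A clique must lie in a single bag of any decomposition, so no decomposition can have width below 3. Hence tw(G) = 3 exactly.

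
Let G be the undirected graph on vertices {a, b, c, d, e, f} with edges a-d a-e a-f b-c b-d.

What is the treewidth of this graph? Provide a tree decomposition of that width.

Each bag holds 2 vertices, so the decomposition has width 1, which upper-bounds the treewidth. Any graph with an edge has treewidth ≥ 1, and G has the edge b–d. The upper and lower bounds meet at 1, so that is the treewidth.

Treewidth 1.
One optimal decomposition is:
Bags: B1 = {b, d}  B2 = {a, d}  B3 = {b, c}  B4 = {a, f}  B5 = {a, e}
Tree: B1–B2, B1–B3, B2–B4, B2–B5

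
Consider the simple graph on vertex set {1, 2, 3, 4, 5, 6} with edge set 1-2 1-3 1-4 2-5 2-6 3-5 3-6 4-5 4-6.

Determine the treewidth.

A width-3 tree decomposition is:
Bags: B1 = {2, 3, 4, 6}  B2 = {2, 3, 4, 5}  B3 = {1, 2, 3, 4}
Tree: B1–B2, B2–B3
Every bag has size at most 4, so the width is 4 − 1 = 3 and tw(G) ≤ 3. For the lower bound: the 4 vertex sets {2,6}, {3,5}, {4}, {1} are disjoint, each induces a connected subgraph, and every pair is joined by at least one edge of G. Contracting each set to a single vertex therefore yields K_{4} as a minor, and since treewidth is minor-monotone, tw(G) ≥ tw(K_{4}) = 3. Therefore the treewidth is 3.

3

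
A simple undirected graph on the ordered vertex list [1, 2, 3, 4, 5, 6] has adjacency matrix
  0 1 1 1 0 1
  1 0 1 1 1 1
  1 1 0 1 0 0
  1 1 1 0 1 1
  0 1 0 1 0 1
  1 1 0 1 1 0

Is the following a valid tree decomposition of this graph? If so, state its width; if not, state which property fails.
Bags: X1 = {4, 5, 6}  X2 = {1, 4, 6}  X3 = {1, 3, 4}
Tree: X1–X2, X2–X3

No — vertex 2 appears in no bag.

A tree decomposition must satisfy three properties: every vertex lies in some bag; for every edge, both endpoints lie together in some bag; and for every vertex, the bags containing it form a connected subtree. Here vertex 2 appears in no bag, so the decomposition is invalid.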